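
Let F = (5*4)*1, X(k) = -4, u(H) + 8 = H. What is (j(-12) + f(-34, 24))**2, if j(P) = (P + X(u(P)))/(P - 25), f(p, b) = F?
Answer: 571536/1369 ≈ 417.48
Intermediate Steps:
u(H) = -8 + H
F = 20 (F = 20*1 = 20)
f(p, b) = 20
j(P) = (-4 + P)/(-25 + P) (j(P) = (P - 4)/(P - 25) = (-4 + P)/(-25 + P))
(j(-12) + f(-34, 24))**2 = ((-4 - 12)/(-25 - 12) + 20)**2 = (-16/(-37) + 20)**2 = (-1/37*(-16) + 20)**2 = (16/37 + 20)**2 = (756/37)**2 = 571536/1369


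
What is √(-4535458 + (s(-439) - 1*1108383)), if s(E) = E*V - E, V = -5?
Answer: I*√5641207 ≈ 2375.1*I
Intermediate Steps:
s(E) = -6*E (s(E) = E*(-5) - E = -5*E - E = -6*E)
√(-4535458 + (s(-439) - 1*1108383)) = √(-4535458 + (-6*(-439) - 1*1108383)) = √(-4535458 + (2634 - 1108383)) = √(-4535458 - 1105749) = √(-5641207) = I*√5641207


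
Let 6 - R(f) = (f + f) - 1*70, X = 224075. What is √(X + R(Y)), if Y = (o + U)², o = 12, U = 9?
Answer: √223269 ≈ 472.51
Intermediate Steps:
Y = 441 (Y = (12 + 9)² = 21² = 441)
R(f) = 76 - 2*f (R(f) = 6 - ((f + f) - 1*70) = 6 - (2*f - 70) = 6 - (-70 + 2*f) = 6 + (70 - 2*f) = 76 - 2*f)
√(X + R(Y)) = √(224075 + (76 - 2*441)) = √(224075 + (76 - 882)) = √(224075 - 806) = √223269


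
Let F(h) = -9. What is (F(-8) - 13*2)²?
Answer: 1225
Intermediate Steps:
(F(-8) - 13*2)² = (-9 - 13*2)² = (-9 - 26)² = (-35)² = 1225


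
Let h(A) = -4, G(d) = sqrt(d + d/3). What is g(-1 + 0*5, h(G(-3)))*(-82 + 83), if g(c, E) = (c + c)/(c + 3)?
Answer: -1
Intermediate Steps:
G(d) = 2*sqrt(3)*sqrt(d)/3 (G(d) = sqrt(d + d*(1/3)) = sqrt(d + d/3) = sqrt(4*d/3) = 2*sqrt(3)*sqrt(d)/3)
g(c, E) = 2*c/(3 + c) (g(c, E) = (2*c)/(3 + c) = 2*c/(3 + c))
g(-1 + 0*5, h(G(-3)))*(-82 + 83) = (2*(-1 + 0*5)/(3 + (-1 + 0*5)))*(-82 + 83) = (2*(-1 + 0)/(3 + (-1 + 0)))*1 = (2*(-1)/(3 - 1))*1 = (2*(-1)/2)*1 = (2*(-1)*(1/2))*1 = -1*1 = -1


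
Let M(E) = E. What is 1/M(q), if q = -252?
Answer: -1/252 ≈ -0.0039683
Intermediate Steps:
1/M(q) = 1/(-252) = -1/252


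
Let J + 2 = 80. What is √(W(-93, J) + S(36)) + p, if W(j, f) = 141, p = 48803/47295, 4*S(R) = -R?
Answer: 48803/47295 + 2*√33 ≈ 12.521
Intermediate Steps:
S(R) = -R/4 (S(R) = (-R)/4 = -R/4)
J = 78 (J = -2 + 80 = 78)
p = 48803/47295 (p = 48803*(1/47295) = 48803/47295 ≈ 1.0319)
√(W(-93, J) + S(36)) + p = √(141 - ¼*36) + 48803/47295 = √(141 - 9) + 48803/47295 = √132 + 48803/47295 = 2*√33 + 48803/47295 = 48803/47295 + 2*√33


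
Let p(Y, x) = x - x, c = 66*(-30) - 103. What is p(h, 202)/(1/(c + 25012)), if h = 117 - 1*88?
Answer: 0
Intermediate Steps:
h = 29 (h = 117 - 88 = 29)
c = -2083 (c = -1980 - 103 = -2083)
p(Y, x) = 0
p(h, 202)/(1/(c + 25012)) = 0/(1/(-2083 + 25012)) = 0/(1/22929) = 0*22929 = 0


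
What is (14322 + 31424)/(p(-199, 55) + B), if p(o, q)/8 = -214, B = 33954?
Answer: 22873/16121 ≈ 1.4188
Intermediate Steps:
p(o, q) = -1712 (p(o, q) = 8*(-214) = -1712)
(14322 + 31424)/(p(-199, 55) + B) = (14322 + 31424)/(-1712 + 33954) = 45746/32242 = 45746*(1/32242) = 22873/16121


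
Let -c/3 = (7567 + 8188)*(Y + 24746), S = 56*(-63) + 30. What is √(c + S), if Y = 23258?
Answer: I*√2268912558 ≈ 47633.0*I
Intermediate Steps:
S = -3498 (S = -3528 + 30 = -3498)
c = -2268909060 (c = -3*(7567 + 8188)*(23258 + 24746) = -47265*48004 = -3*756303020 = -2268909060)
√(c + S) = √(-2268909060 - 3498) = √(-2268912558) = I*√2268912558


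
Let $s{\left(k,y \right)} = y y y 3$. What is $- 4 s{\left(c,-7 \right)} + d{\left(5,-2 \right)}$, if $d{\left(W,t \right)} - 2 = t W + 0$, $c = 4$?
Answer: $4108$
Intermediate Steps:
$s{\left(k,y \right)} = 3 y^{3}$ ($s{\left(k,y \right)} = y y^{2} \cdot 3 = y^{3} \cdot 3 = 3 y^{3}$)
$d{\left(W,t \right)} = 2 + W t$ ($d{\left(W,t \right)} = 2 + \left(t W + 0\right) = 2 + \left(W t + 0\right) = 2 + W t$)
$- 4 s{\left(c,-7 \right)} + d{\left(5,-2 \right)} = - 4 \cdot 3 \left(-7\right)^{3} + \left(2 + 5 \left(-2\right)\right) = - 4 \cdot 3 \left(-343\right) + \left(2 - 10\right) = \left(-4\right) \left(-1029\right) - 8 = 4116 - 8 = 4108$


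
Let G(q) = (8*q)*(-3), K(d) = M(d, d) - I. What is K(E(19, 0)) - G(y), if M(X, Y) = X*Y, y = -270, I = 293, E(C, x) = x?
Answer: -6773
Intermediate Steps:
K(d) = -293 + d**2 (K(d) = d*d - 1*293 = d**2 - 293 = -293 + d**2)
G(q) = -24*q
K(E(19, 0)) - G(y) = (-293 + 0**2) - (-24)*(-270) = (-293 + 0) - 1*6480 = -293 - 6480 = -6773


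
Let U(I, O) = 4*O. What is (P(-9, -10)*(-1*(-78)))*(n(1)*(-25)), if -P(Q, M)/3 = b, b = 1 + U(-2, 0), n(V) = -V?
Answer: -5850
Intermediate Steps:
b = 1 (b = 1 + 4*0 = 1 + 0 = 1)
P(Q, M) = -3 (P(Q, M) = -3*1 = -3)
(P(-9, -10)*(-1*(-78)))*(n(1)*(-25)) = (-(-3)*(-78))*(-1*1*(-25)) = (-3*78)*(-1*(-25)) = -234*25 = -5850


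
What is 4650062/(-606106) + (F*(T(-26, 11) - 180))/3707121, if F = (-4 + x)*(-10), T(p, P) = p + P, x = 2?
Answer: -2873451050817/374484713471 ≈ -7.6731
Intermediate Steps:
T(p, P) = P + p
F = 20 (F = (-4 + 2)*(-10) = -2*(-10) = 20)
4650062/(-606106) + (F*(T(-26, 11) - 180))/3707121 = 4650062/(-606106) + (20*((11 - 26) - 180))/3707121 = 4650062*(-1/606106) + (20*(-15 - 180))*(1/3707121) = -2325031/303053 + (20*(-195))*(1/3707121) = -2325031/303053 - 3900*1/3707121 = -2325031/303053 - 1300/1235707 = -2873451050817/374484713471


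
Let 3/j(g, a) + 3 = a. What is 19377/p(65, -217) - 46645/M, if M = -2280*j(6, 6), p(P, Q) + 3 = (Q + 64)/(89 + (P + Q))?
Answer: -813343/24 ≈ -33889.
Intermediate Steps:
j(g, a) = 3/(-3 + a)
p(P, Q) = -3 + (64 + Q)/(89 + P + Q) (p(P, Q) = -3 + (Q + 64)/(89 + (P + Q)) = -3 + (64 + Q)/(89 + P + Q))
M = -2280 (M = -6840/(-3 + 6) = -6840/3 = -2280*1 = -2280)
19377/p(65, -217) - 46645/M = 19377/(((-203 - 3*65 - 2*(-217))/(89 + 65 - 217))) - 46645/(-2280) = 19377/(((-203 - 195 + 434)/(-63))) - 46645*(-1/2280) = 19377/((-1/63*36)) + 491/24 = 19377/(-4/7) + 491/24 = 19377*(-7/4) + 491/24 = -135639/4 + 491/24 = -813343/24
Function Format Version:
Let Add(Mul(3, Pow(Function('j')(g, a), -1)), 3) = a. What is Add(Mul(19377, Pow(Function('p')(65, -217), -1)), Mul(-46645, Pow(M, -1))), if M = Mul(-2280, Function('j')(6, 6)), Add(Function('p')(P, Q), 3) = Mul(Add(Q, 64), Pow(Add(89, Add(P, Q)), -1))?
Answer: Rational(-813343, 24) ≈ -33889.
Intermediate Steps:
Function('j')(g, a) = Mul(3, Pow(Add(-3, a), -1))
Function('p')(P, Q) = Add(-3, Mul(Pow(Add(89, P, Q), -1), Add(64, Q))) (Function('p')(P, Q) = Add(-3, Mul(Add(Q, 64), Pow(Add(89, Add(P, Q)), -1))) = Add(-3, Mul(Add(64, Q), Pow(Add(89, P, Q), -1))) = Add(-3, Mul(Pow(Add(89, P, Q), -1), Add(64, Q))))
M = -2280 (M = Mul(-2280, Mul(3, Pow(Add(-3, 6), -1))) = Mul(-2280, Mul(3, Pow(3, -1))) = Mul(-2280, Mul(3, Rational(1, 3))) = Mul(-2280, 1) = -2280)
Add(Mul(19377, Pow(Function('p')(65, -217), -1)), Mul(-46645, Pow(M, -1))) = Add(Mul(19377, Pow(Mul(Pow(Add(89, 65, -217), -1), Add(-203, Mul(-3, 65), Mul(-2, -217))), -1)), Mul(-46645, Pow(-2280, -1))) = Add(Mul(19377, Pow(Mul(Pow(-63, -1), Add(-203, -195, 434)), -1)), Mul(-46645, Rational(-1, 2280))) = Add(Mul(19377, Pow(Mul(Rational(-1, 63), 36), -1)), Rational(491, 24)) = Add(Mul(19377, Pow(Rational(-4, 7), -1)), Rational(491, 24)) = Add(Mul(19377, Rational(-7, 4)), Rational(491, 24)) = Add(Rational(-135639, 4), Rational(491, 24)) = Rational(-813343, 24)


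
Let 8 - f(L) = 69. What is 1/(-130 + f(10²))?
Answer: -1/191 ≈ -0.0052356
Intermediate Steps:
f(L) = -61 (f(L) = 8 - 1*69 = 8 - 69 = -61)
1/(-130 + f(10²)) = 1/(-130 - 61) = 1/(-191) = -1/191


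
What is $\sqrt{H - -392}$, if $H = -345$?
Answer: $\sqrt{47} \approx 6.8557$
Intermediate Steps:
$\sqrt{H - -392} = \sqrt{-345 - -392} = \sqrt{-345 + \left(-28 + 420\right)} = \sqrt{-345 + 392} = \sqrt{47}$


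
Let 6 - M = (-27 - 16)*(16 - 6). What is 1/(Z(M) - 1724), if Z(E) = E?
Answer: -1/1288 ≈ -0.00077640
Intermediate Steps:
M = 436 (M = 6 - (-27 - 16)*(16 - 6) = 6 - (-43)*10 = 6 - 1*(-430) = 6 + 430 = 436)
1/(Z(M) - 1724) = 1/(436 - 1724) = 1/(-1288) = -1/1288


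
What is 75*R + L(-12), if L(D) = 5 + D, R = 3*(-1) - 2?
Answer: -382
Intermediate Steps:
R = -5 (R = -3 - 2 = -5)
75*R + L(-12) = 75*(-5) + (5 - 12) = -375 - 7 = -382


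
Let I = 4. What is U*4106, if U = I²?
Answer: 65696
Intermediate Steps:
U = 16 (U = 4² = 16)
U*4106 = 16*4106 = 65696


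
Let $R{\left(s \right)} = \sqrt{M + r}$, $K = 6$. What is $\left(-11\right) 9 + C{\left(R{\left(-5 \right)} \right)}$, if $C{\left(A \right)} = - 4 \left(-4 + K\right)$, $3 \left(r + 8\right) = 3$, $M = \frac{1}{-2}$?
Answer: $-107$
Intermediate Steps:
$M = - \frac{1}{2} \approx -0.5$
$r = -7$ ($r = -8 + \frac{1}{3} \cdot 3 = -8 + 1 = -7$)
$R{\left(s \right)} = \frac{i \sqrt{30}}{2}$ ($R{\left(s \right)} = \sqrt{- \frac{1}{2} - 7} = \sqrt{- \frac{15}{2}} = \frac{i \sqrt{30}}{2}$)
$C{\left(A \right)} = -8$ ($C{\left(A \right)} = - 4 \left(-4 + 6\right) = \left(-4\right) 2 = -8$)
$\left(-11\right) 9 + C{\left(R{\left(-5 \right)} \right)} = \left(-11\right) 9 - 8 = -99 - 8 = -107$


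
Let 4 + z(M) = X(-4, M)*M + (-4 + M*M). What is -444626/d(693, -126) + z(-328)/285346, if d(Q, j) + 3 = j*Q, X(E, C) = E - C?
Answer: 4884081430/958334541 ≈ 5.0964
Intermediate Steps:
d(Q, j) = -3 + Q*j (d(Q, j) = -3 + j*Q = -3 + Q*j)
z(M) = -8 + M² + M*(-4 - M) (z(M) = -4 + ((-4 - M)*M + (-4 + M*M)) = -4 + (M*(-4 - M) + (-4 + M²)) = -4 + (-4 + M² + M*(-4 - M)) = -8 + M² + M*(-4 - M))
-444626/d(693, -126) + z(-328)/285346 = -444626/(-3 + 693*(-126)) + (-8 - 4*(-328))/285346 = -444626/(-3 - 87318) + (-8 + 1312)*(1/285346) = -444626/(-87321) + 1304*(1/285346) = -444626*(-1/87321) + 652/142673 = 34202/6717 + 652/142673 = 4884081430/958334541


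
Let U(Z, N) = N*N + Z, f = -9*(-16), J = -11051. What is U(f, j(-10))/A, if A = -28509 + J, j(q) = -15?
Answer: -369/39560 ≈ -0.0093276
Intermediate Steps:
f = 144
U(Z, N) = Z + N² (U(Z, N) = N² + Z = Z + N²)
A = -39560 (A = -28509 - 11051 = -39560)
U(f, j(-10))/A = (144 + (-15)²)/(-39560) = (144 + 225)*(-1/39560) = 369*(-1/39560) = -369/39560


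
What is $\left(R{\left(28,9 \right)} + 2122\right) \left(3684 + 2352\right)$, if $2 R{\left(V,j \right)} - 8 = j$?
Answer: $12859698$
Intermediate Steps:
$R{\left(V,j \right)} = 4 + \frac{j}{2}$
$\left(R{\left(28,9 \right)} + 2122\right) \left(3684 + 2352\right) = \left(\left(4 + \frac{1}{2} \cdot 9\right) + 2122\right) \left(3684 + 2352\right) = \left(\left(4 + \frac{9}{2}\right) + 2122\right) 6036 = \left(\frac{17}{2} + 2122\right) 6036 = \frac{4261}{2} \cdot 6036 = 12859698$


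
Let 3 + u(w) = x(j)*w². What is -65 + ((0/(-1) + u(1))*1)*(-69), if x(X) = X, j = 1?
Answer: 73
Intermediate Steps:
u(w) = -3 + w² (u(w) = -3 + 1*w² = -3 + w²)
-65 + ((0/(-1) + u(1))*1)*(-69) = -65 + ((0/(-1) + (-3 + 1²))*1)*(-69) = -65 + ((0*(-1) + (-3 + 1))*1)*(-69) = -65 + ((0 - 2)*1)*(-69) = -65 - 2*1*(-69) = -65 - 2*(-69) = -65 + 138 = 73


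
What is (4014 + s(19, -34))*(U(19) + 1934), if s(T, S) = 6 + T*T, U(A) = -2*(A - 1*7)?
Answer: 8367710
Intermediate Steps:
U(A) = 14 - 2*A (U(A) = -2*(A - 7) = -2*(-7 + A) = 14 - 2*A)
s(T, S) = 6 + T²
(4014 + s(19, -34))*(U(19) + 1934) = (4014 + (6 + 19²))*((14 - 2*19) + 1934) = (4014 + (6 + 361))*((14 - 38) + 1934) = (4014 + 367)*(-24 + 1934) = 4381*1910 = 8367710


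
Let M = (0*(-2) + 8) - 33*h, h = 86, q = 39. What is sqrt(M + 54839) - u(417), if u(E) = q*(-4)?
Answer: 156 + sqrt(52009) ≈ 384.05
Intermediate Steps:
M = -2830 (M = (0*(-2) + 8) - 33*86 = (0 + 8) - 2838 = 8 - 2838 = -2830)
u(E) = -156 (u(E) = 39*(-4) = -156)
sqrt(M + 54839) - u(417) = sqrt(-2830 + 54839) - 1*(-156) = sqrt(52009) + 156 = 156 + sqrt(52009)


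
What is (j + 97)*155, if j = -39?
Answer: 8990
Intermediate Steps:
(j + 97)*155 = (-39 + 97)*155 = 58*155 = 8990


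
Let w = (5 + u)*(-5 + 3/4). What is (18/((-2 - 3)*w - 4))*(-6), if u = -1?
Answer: -4/3 ≈ -1.3333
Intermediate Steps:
w = -17 (w = (5 - 1)*(-5 + 3/4) = 4*(-5 + 3*(¼)) = 4*(-5 + ¾) = 4*(-17/4) = -17)
(18/((-2 - 3)*w - 4))*(-6) = (18/((-2 - 3)*(-17) - 4))*(-6) = (18/(-5*(-17) - 4))*(-6) = (18/(85 - 4))*(-6) = (18/81)*(-6) = ((1/81)*18)*(-6) = (2/9)*(-6) = -4/3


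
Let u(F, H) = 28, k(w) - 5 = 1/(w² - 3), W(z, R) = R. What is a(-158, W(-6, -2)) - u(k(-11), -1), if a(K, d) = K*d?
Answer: 288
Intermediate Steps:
k(w) = 5 + 1/(-3 + w²) (k(w) = 5 + 1/(w² - 3) = 5 + 1/(-3 + w²))
a(-158, W(-6, -2)) - u(k(-11), -1) = -158*(-2) - 1*28 = 316 - 28 = 288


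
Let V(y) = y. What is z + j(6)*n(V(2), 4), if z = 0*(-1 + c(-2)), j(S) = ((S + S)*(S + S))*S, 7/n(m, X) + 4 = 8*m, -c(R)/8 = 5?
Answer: 504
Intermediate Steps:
c(R) = -40 (c(R) = -8*5 = -40)
n(m, X) = 7/(-4 + 8*m)
j(S) = 4*S**3 (j(S) = ((2*S)*(2*S))*S = (4*S**2)*S = 4*S**3)
z = 0 (z = 0*(-1 - 40) = 0*(-41) = 0)
z + j(6)*n(V(2), 4) = 0 + (4*6**3)*(7/(4*(-1 + 2*2))) = 0 + (4*216)*(7/(4*(-1 + 4))) = 0 + 864*((7/4)/3) = 0 + 864*((7/4)*(1/3)) = 0 + 864*(7/12) = 0 + 504 = 504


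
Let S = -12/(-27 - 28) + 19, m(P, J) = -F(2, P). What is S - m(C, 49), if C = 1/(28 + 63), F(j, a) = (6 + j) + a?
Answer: 136282/5005 ≈ 27.229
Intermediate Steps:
F(j, a) = 6 + a + j
C = 1/91 ≈ 0.010989
m(P, J) = -8 - P (m(P, J) = -(6 + P + 2) = -(8 + P) = -8 - P)
S = 1057/55 (S = -12/(-55) + 19 = -1/55*(-12) + 19 = 12/55 + 19 = 1057/55 ≈ 19.218)
S - m(C, 49) = 1057/55 - (-8 - 1*1/91) = 1057/55 - (-8 - 1/91) = 1057/55 - 1*(-729/91) = 1057/55 + 729/91 = 136282/5005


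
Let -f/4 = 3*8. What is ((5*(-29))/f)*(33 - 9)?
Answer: 145/4 ≈ 36.250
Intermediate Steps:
f = -96 (f = -12*8 = -4*24 = -96)
((5*(-29))/f)*(33 - 9) = ((5*(-29))/(-96))*(33 - 9) = -145*(-1/96)*24 = (145/96)*24 = 145/4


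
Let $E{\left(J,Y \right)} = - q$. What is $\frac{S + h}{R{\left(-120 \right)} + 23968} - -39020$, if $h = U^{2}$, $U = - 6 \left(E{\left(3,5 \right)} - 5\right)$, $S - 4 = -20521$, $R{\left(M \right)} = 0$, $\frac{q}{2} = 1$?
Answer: $\frac{133601801}{3424} \approx 39019.0$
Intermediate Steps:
$q = 2$ ($q = 2 \cdot 1 = 2$)
$E{\left(J,Y \right)} = -2$ ($E{\left(J,Y \right)} = \left(-1\right) 2 = -2$)
$S = -20517$ ($S = 4 - 20521 = -20517$)
$U = 42$ ($U = - 6 \left(-2 - 5\right) = \left(-6\right) \left(-7\right) = 42$)
$h = 1764$ ($h = 42^{2} = 1764$)
$\frac{S + h}{R{\left(-120 \right)} + 23968} - -39020 = \frac{-20517 + 1764}{0 + 23968} - -39020 = - \frac{18753}{23968} + 39020 = \left(-18753\right) \frac{1}{23968} + 39020 = - \frac{2679}{3424} + 39020 = \frac{133601801}{3424}$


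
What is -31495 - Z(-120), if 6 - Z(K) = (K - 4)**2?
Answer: -16125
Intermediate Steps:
Z(K) = 6 - (-4 + K)**2 (Z(K) = 6 - (K - 4)**2 = 6 - (-4 + K)**2)
-31495 - Z(-120) = -31495 - (6 - (-4 - 120)**2) = -31495 - (6 - 1*(-124)**2) = -31495 - (6 - 1*15376) = -31495 - (6 - 15376) = -31495 - 1*(-15370) = -31495 + 15370 = -16125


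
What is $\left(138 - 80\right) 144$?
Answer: $8352$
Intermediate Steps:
$\left(138 - 80\right) 144 = 58 \cdot 144 = 8352$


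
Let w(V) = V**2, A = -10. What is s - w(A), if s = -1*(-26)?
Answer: -74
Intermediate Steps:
s = 26
s - w(A) = 26 - 1*(-10)**2 = 26 - 1*100 = 26 - 100 = -74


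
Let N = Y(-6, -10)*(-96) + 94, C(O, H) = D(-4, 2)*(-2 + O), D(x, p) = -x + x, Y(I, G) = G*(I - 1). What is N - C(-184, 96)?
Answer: -6626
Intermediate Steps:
Y(I, G) = G*(-1 + I)
D(x, p) = 0
C(O, H) = 0 (C(O, H) = 0*(-2 + O) = 0)
N = -6626 (N = -10*(-1 - 6)*(-96) + 94 = -10*(-7)*(-96) + 94 = 70*(-96) + 94 = -6720 + 94 = -6626)
N - C(-184, 96) = -6626 - 1*0 = -6626 + 0 = -6626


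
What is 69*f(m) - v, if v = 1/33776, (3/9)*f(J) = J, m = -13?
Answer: -90891217/33776 ≈ -2691.0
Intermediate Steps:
f(J) = 3*J
v = 1/33776 ≈ 2.9607e-5
69*f(m) - v = 69*(3*(-13)) - 1*1/33776 = 69*(-39) - 1/33776 = -2691 - 1/33776 = -90891217/33776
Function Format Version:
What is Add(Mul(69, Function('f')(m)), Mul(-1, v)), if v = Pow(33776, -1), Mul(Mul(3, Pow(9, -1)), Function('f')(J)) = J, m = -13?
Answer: Rational(-90891217, 33776) ≈ -2691.0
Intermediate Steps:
Function('f')(J) = Mul(3, J)
v = Rational(1, 33776) ≈ 2.9607e-5
Add(Mul(69, Function('f')(m)), Mul(-1, v)) = Add(Mul(69, Mul(3, -13)), Mul(-1, Rational(1, 33776))) = Add(Mul(69, -39), Rational(-1, 33776)) = Add(-2691, Rational(-1, 33776)) = Rational(-90891217, 33776)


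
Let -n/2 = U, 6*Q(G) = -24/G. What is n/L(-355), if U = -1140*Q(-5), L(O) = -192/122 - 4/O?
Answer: -9874680/8459 ≈ -1167.4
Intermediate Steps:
Q(G) = -4/G (Q(G) = (-24/G)/6 = -4/G)
L(O) = -96/61 - 4/O (L(O) = -192*1/122 - 4/O = -96/61 - 4/O)
U = -912 (U = -(-4560)/(-5) = -(-4560)*(-1)/5 = -1140*4/5 = -912)
n = 1824 (n = -2*(-912) = 1824)
n/L(-355) = 1824/(-96/61 - 4/(-355)) = 1824/(-96/61 - 4*(-1/355)) = 1824/(-96/61 + 4/355) = 1824/(-33836/21655) = 1824*(-21655/33836) = -9874680/8459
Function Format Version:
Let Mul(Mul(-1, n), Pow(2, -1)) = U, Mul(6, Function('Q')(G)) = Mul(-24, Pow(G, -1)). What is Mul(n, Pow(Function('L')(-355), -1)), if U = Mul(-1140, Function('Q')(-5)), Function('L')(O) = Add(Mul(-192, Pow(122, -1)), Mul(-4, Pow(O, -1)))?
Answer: Rational(-9874680, 8459) ≈ -1167.4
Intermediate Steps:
Function('Q')(G) = Mul(-4, Pow(G, -1)) (Function('Q')(G) = Mul(Rational(1, 6), Mul(-24, Pow(G, -1))) = Mul(-4, Pow(G, -1)))
Function('L')(O) = Add(Rational(-96, 61), Mul(-4, Pow(O, -1))) (Function('L')(O) = Add(Mul(-192, Rational(1, 122)), Mul(-4, Pow(O, -1))) = Add(Rational(-96, 61), Mul(-4, Pow(O, -1))))
U = -912 (U = Mul(-1140, Mul(-4, Pow(-5, -1))) = Mul(-1140, Mul(-4, Rational(-1, 5))) = Mul(-1140, Rational(4, 5)) = -912)
n = 1824 (n = Mul(-2, -912) = 1824)
Mul(n, Pow(Function('L')(-355), -1)) = Mul(1824, Pow(Add(Rational(-96, 61), Mul(-4, Pow(-355, -1))), -1)) = Mul(1824, Pow(Add(Rational(-96, 61), Mul(-4, Rational(-1, 355))), -1)) = Mul(1824, Pow(Add(Rational(-96, 61), Rational(4, 355)), -1)) = Mul(1824, Pow(Rational(-33836, 21655), -1)) = Mul(1824, Rational(-21655, 33836)) = Rational(-9874680, 8459)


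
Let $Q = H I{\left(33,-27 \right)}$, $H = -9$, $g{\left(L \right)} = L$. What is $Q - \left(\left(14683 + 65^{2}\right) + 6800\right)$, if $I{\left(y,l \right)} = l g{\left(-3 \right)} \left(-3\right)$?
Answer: $-23521$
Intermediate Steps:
$I{\left(y,l \right)} = 9 l$ ($I{\left(y,l \right)} = l \left(-3\right) \left(-3\right) = - 3 l \left(-3\right) = 9 l$)
$Q = 2187$ ($Q = - 9 \cdot 9 \left(-27\right) = \left(-9\right) \left(-243\right) = 2187$)
$Q - \left(\left(14683 + 65^{2}\right) + 6800\right) = 2187 - \left(\left(14683 + 65^{2}\right) + 6800\right) = 2187 - \left(\left(14683 + 4225\right) + 6800\right) = 2187 - \left(18908 + 6800\right) = 2187 - 25708 = -23521$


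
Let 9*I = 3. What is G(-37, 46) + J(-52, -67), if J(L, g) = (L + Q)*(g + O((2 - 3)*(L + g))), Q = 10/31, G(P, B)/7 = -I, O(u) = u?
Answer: -250129/93 ≈ -2689.6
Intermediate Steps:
I = 1/3 (I = (1/9)*3 = 1/3 ≈ 0.33333)
G(P, B) = -7/3 (G(P, B) = 7*(-1*1/3) = 7*(-1/3) = -7/3)
Q = 10/31 (Q = 10*(1/31) = 10/31 ≈ 0.32258)
J(L, g) = -L*(10/31 + L) (J(L, g) = (L + 10/31)*(g + (2 - 3)*(L + g)) = (10/31 + L)*(g - (L + g)) = (10/31 + L)*(g + (-L - g)) = (10/31 + L)*(-L) = -L*(10/31 + L))
G(-37, 46) + J(-52, -67) = -7/3 + (1/31)*(-52)*(-10 - 31*(-52)) = -7/3 + (1/31)*(-52)*(-10 + 1612) = -7/3 + (1/31)*(-52)*1602 = -7/3 - 83304/31 = -250129/93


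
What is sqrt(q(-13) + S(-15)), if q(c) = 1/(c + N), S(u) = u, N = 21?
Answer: I*sqrt(238)/4 ≈ 3.8568*I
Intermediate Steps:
q(c) = 1/(21 + c) (q(c) = 1/(c + 21) = 1/(21 + c))
sqrt(q(-13) + S(-15)) = sqrt(1/(21 - 13) - 15) = sqrt(1/8 - 15) = sqrt(-119/8) = I*sqrt(238)/4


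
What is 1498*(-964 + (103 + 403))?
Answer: -686084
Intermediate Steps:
1498*(-964 + (103 + 403)) = 1498*(-964 + 506) = 1498*(-458) = -686084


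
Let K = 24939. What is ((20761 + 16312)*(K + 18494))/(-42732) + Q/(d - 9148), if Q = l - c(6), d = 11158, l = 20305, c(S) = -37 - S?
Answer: -539269270559/14315220 ≈ -37671.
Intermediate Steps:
Q = 20348 (Q = 20305 - (-37 - 1*6) = 20305 - (-37 - 6) = 20305 - 1*(-43) = 20305 + 43 = 20348)
((20761 + 16312)*(K + 18494))/(-42732) + Q/(d - 9148) = ((20761 + 16312)*(24939 + 18494))/(-42732) + 20348/(11158 - 9148) = (37073*43433)*(-1/42732) + 20348/2010 = 1610191609*(-1/42732) + 20348*(1/2010) = -1610191609/42732 + 10174/1005 = -539269270559/14315220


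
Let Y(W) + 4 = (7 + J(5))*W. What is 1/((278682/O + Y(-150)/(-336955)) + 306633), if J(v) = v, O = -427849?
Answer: 144165859795/44205916955066521 ≈ 3.2612e-6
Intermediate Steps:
Y(W) = -4 + 12*W (Y(W) = -4 + (7 + 5)*W = -4 + 12*W)
1/((278682/O + Y(-150)/(-336955)) + 306633) = 1/((278682/(-427849) + (-4 + 12*(-150))/(-336955)) + 306633) = 1/((278682*(-1/427849) + (-4 - 1800)*(-1/336955)) + 306633) = 1/((-278682/427849 - 1804*(-1/336955)) + 306633) = 1/((-278682/427849 + 1804/336955) + 306633) = 1/(-93131453714/144165859795 + 306633) = 1/(44205916955066521/144165859795) = 144165859795/44205916955066521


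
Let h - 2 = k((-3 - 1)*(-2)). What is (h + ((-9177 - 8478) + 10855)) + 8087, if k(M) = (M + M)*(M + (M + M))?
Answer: 1673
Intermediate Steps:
k(M) = 6*M² (k(M) = (2*M)*(M + 2*M) = (2*M)*(3*M) = 6*M²)
h = 386 (h = 2 + 6*((-3 - 1)*(-2))² = 2 + 6*(-4*(-2))² = 2 + 6*8² = 2 + 6*64 = 2 + 384 = 386)
(h + ((-9177 - 8478) + 10855)) + 8087 = (386 + ((-9177 - 8478) + 10855)) + 8087 = (386 + (-17655 + 10855)) + 8087 = (386 - 6800) + 8087 = -6414 + 8087 = 1673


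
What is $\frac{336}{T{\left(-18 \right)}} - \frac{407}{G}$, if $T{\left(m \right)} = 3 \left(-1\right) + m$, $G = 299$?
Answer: $- \frac{5191}{299} \approx -17.361$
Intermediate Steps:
$T{\left(m \right)} = -3 + m$
$\frac{336}{T{\left(-18 \right)}} - \frac{407}{G} = \frac{336}{-3 - 18} - \frac{407}{299} = \frac{336}{-21} - \frac{407}{299} = 336 \left(- \frac{1}{21}\right) - \frac{407}{299} = -16 - \frac{407}{299} = - \frac{5191}{299}$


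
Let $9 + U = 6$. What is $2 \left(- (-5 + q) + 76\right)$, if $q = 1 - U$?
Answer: $154$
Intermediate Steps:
$U = -3$ ($U = -9 + 6 = -3$)
$q = 4$ ($q = 1 - -3 = 1 + 3 = 4$)
$2 \left(- (-5 + q) + 76\right) = 2 \left(- (-5 + 4) + 76\right) = 2 \left(\left(-1\right) \left(-1\right) + 76\right) = 2 \left(1 + 76\right) = 2 \cdot 77 = 154$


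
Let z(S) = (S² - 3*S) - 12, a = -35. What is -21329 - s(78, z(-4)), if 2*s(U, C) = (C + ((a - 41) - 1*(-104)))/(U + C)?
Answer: -1002474/47 ≈ -21329.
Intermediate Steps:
z(S) = -12 + S² - 3*S
s(U, C) = (28 + C)/(2*(C + U)) (s(U, C) = ((C + ((-35 - 41) - 1*(-104)))/(U + C))/2 = ((C + (-76 + 104))/(C + U))/2 = ((C + 28)/(C + U))/2 = ((28 + C)/(C + U))/2 = (28 + C)/(2*(C + U)))
-21329 - s(78, z(-4)) = -21329 - (14 + (-12 + (-4)² - 3*(-4))/2)/((-12 + (-4)² - 3*(-4)) + 78) = -21329 - (14 + (-12 + 16 + 12)/2)/((-12 + 16 + 12) + 78) = -21329 - (14 + (½)*16)/(16 + 78) = -21329 - (14 + 8)/94 = -21329 - 22/94 = -21329 - 1*11/47 = -21329 - 11/47 = -1002474/47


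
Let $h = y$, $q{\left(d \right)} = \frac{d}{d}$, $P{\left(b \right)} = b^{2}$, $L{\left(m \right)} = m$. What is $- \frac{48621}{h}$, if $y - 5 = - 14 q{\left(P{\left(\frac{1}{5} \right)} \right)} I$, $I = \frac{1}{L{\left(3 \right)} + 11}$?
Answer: $- \frac{48621}{4} \approx -12155.0$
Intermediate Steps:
$q{\left(d \right)} = 1$
$I = \frac{1}{14}$ ($I = \frac{1}{3 + 11} = \frac{1}{14} \approx 0.071429$)
$y = 4$ ($y = 5 + \left(-14\right) 1 \cdot \frac{1}{14} = 5 - 1 = 4$)
$h = 4$
$- \frac{48621}{h} = - \frac{48621}{4}$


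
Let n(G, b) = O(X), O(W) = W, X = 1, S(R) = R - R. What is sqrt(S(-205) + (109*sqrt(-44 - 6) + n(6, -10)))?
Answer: sqrt(1 + 545*I*sqrt(2)) ≈ 19.644 + 19.618*I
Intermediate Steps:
S(R) = 0
n(G, b) = 1
sqrt(S(-205) + (109*sqrt(-44 - 6) + n(6, -10))) = sqrt(0 + (109*sqrt(-44 - 6) + 1)) = sqrt(0 + (109*sqrt(-50) + 1)) = sqrt(0 + (109*(5*I*sqrt(2)) + 1)) = sqrt(0 + (545*I*sqrt(2) + 1)) = sqrt(0 + (1 + 545*I*sqrt(2))) = sqrt(1 + 545*I*sqrt(2))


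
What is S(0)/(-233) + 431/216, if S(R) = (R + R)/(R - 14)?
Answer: 431/216 ≈ 1.9954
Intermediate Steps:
S(R) = 2*R/(-14 + R) (S(R) = (2*R)/(-14 + R) = 2*R/(-14 + R))
S(0)/(-233) + 431/216 = (2*0/(-14 + 0))/(-233) + 431/216 = (2*0/(-14))*(-1/233) + 431*(1/216) = (2*0*(-1/14))*(-1/233) + 431/216 = 0*(-1/233) + 431/216 = 0 + 431/216 = 431/216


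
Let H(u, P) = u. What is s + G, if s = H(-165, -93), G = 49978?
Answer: 49813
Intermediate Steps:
s = -165
s + G = -165 + 49978 = 49813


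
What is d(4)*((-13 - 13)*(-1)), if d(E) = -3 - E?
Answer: -182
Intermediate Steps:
d(4)*((-13 - 13)*(-1)) = (-3 - 1*4)*((-13 - 13)*(-1)) = (-3 - 4)*(-26*(-1)) = -7*26 = -182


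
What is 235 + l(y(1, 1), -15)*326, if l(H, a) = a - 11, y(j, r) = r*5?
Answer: -8241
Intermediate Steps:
y(j, r) = 5*r
l(H, a) = -11 + a
235 + l(y(1, 1), -15)*326 = 235 + (-11 - 15)*326 = 235 - 26*326 = 235 - 8476 = -8241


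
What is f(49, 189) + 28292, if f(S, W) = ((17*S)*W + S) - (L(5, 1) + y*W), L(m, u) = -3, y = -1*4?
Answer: 186537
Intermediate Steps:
y = -4
f(S, W) = 3 + S + 4*W + 17*S*W (f(S, W) = ((17*S)*W + S) - (-3 - 4*W) = (17*S*W + S) + (3 + 4*W) = (S + 17*S*W) + (3 + 4*W) = 3 + S + 4*W + 17*S*W)
f(49, 189) + 28292 = (3 + 49 + 4*189 + 17*49*189) + 28292 = (3 + 49 + 756 + 157437) + 28292 = 158245 + 28292 = 186537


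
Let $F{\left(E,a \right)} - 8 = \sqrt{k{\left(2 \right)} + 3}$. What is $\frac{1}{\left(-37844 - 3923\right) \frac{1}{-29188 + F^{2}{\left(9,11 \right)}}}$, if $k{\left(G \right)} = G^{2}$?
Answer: $\frac{2647}{3797} - \frac{16 \sqrt{7}}{41767} \approx 0.69612$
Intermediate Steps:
$F{\left(E,a \right)} = 8 + \sqrt{7}$ ($F{\left(E,a \right)} = 8 + \sqrt{2^{2} + 3} = 8 + \sqrt{4 + 3} = 8 + \sqrt{7}$)
$\frac{1}{\left(-37844 - 3923\right) \frac{1}{-29188 + F^{2}{\left(9,11 \right)}}} = \frac{1}{\left(-37844 - 3923\right) \frac{1}{-29188 + \left(8 + \sqrt{7}\right)^{2}}} = \frac{1}{\left(-41767\right) \frac{1}{-29188 + \left(8 + \sqrt{7}\right)^{2}}} = \frac{29188}{41767} - \frac{\left(8 + \sqrt{7}\right)^{2}}{41767}$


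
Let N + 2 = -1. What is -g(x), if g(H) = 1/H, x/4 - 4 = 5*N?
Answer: 1/44 ≈ 0.022727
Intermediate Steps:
N = -3 (N = -2 - 1 = -3)
x = -44 (x = 16 + 4*(5*(-3)) = 16 + 4*(-15) = 16 - 60 = -44)
g(H) = 1/H
-g(x) = -1/(-44) = -1*(-1/44) = 1/44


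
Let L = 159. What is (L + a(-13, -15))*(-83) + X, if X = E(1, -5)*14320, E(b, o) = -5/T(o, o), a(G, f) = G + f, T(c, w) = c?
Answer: 3447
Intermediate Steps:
E(b, o) = -5/o
X = 14320 (X = -5/(-5)*14320 = -5*(-1/5)*14320 = 1*14320 = 14320)
(L + a(-13, -15))*(-83) + X = (159 + (-13 - 15))*(-83) + 14320 = (159 - 28)*(-83) + 14320 = 131*(-83) + 14320 = -10873 + 14320 = 3447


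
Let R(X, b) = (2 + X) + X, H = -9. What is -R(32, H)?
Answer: -66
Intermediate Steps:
R(X, b) = 2 + 2*X
-R(32, H) = -(2 + 2*32) = -(2 + 64) = -1*66 = -66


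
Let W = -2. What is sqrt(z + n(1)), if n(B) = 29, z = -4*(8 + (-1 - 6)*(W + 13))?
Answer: sqrt(305) ≈ 17.464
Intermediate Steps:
z = 276 (z = -4*(8 + (-1 - 6)*(-2 + 13)) = -4*(8 - 7*11) = -4*(8 - 77) = -4*(-69) = 276)
sqrt(z + n(1)) = sqrt(276 + 29) = sqrt(305)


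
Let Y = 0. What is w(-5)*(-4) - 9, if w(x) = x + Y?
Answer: 11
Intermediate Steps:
w(x) = x (w(x) = x + 0 = x)
w(-5)*(-4) - 9 = -5*(-4) - 9 = 20 - 9 = 11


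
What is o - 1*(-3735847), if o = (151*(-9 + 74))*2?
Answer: 3755477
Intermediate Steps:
o = 19630 (o = (151*65)*2 = 9815*2 = 19630)
o - 1*(-3735847) = 19630 - 1*(-3735847) = 19630 + 3735847 = 3755477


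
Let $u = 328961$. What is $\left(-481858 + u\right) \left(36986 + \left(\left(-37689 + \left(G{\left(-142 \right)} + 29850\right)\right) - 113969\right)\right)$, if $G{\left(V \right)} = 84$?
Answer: $12956185986$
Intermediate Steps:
$\left(-481858 + u\right) \left(36986 + \left(\left(-37689 + \left(G{\left(-142 \right)} + 29850\right)\right) - 113969\right)\right) = \left(-481858 + 328961\right) \left(36986 + \left(\left(-37689 + \left(84 + 29850\right)\right) - 113969\right)\right) = - 152897 \left(36986 + \left(\left(-37689 + 29934\right) - 113969\right)\right) = - 152897 \left(36986 - 121724\right) = \left(-152897\right) \left(-84738\right) = 12956185986$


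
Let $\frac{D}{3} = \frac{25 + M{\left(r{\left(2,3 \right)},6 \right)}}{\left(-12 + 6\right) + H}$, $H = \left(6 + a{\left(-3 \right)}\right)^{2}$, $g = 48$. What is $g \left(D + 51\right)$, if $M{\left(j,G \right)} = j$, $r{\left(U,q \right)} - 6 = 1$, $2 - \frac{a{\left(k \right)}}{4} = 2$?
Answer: $\frac{13008}{5} \approx 2601.6$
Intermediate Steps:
$a{\left(k \right)} = 0$ ($a{\left(k \right)} = 8 - 8 = 0$)
$r{\left(U,q \right)} = 7$ ($r{\left(U,q \right)} = 6 + 1 = 7$)
$H = 36$ ($H = \left(6 + 0\right)^{2} = 6^{2} = 36$)
$D = \frac{16}{5}$ ($D = 3 \frac{25 + 7}{\left(-12 + 6\right) + 36} = 3 \frac{32}{-6 + 36} = 3 \cdot \frac{32}{30} = 3 \cdot 32 \cdot \frac{1}{30} = 3 \cdot \frac{16}{15} = \frac{16}{5} \approx 3.2$)
$g \left(D + 51\right) = 48 \left(\frac{16}{5} + 51\right) = 48 \cdot \frac{271}{5} = \frac{13008}{5}$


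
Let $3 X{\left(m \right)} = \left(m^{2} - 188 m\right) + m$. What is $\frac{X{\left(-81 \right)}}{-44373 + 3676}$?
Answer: $- \frac{7236}{40697} \approx -0.1778$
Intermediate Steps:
$X{\left(m \right)} = - \frac{187 m}{3} + \frac{m^{2}}{3}$ ($X{\left(m \right)} = \frac{\left(m^{2} - 188 m\right) + m}{3} = \frac{m^{2} - 187 m}{3} = - \frac{187 m}{3} + \frac{m^{2}}{3}$)
$\frac{X{\left(-81 \right)}}{-44373 + 3676} = \frac{\frac{1}{3} \left(-81\right) \left(-187 - 81\right)}{-44373 + 3676} = \frac{\frac{1}{3} \left(-81\right) \left(-268\right)}{-40697} = 7236 \left(- \frac{1}{40697}\right) = - \frac{7236}{40697}$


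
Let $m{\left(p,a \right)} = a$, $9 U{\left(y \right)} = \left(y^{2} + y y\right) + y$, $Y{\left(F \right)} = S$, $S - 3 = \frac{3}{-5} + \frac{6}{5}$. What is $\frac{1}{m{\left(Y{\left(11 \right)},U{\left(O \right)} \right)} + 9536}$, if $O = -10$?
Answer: $\frac{9}{86014} \approx 0.00010463$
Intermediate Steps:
$S = \frac{18}{5}$ ($S = 3 + \left(\frac{3}{-5} + \frac{6}{5}\right) = 3 + \left(3 \left(- \frac{1}{5}\right) + 6 \cdot \frac{1}{5}\right) = 3 + \left(- \frac{3}{5} + \frac{6}{5}\right) = 3 + \frac{3}{5} = \frac{18}{5} \approx 3.6$)
$Y{\left(F \right)} = \frac{18}{5}$
$U{\left(y \right)} = \frac{y}{9} + \frac{2 y^{2}}{9}$ ($U{\left(y \right)} = \frac{\left(y^{2} + y y\right) + y}{9} = \frac{\left(y^{2} + y^{2}\right) + y}{9} = \frac{2 y^{2} + y}{9} = \frac{y + 2 y^{2}}{9} = \frac{y}{9} + \frac{2 y^{2}}{9}$)
$\frac{1}{m{\left(Y{\left(11 \right)},U{\left(O \right)} \right)} + 9536} = \frac{1}{\frac{1}{9} \left(-10\right) \left(1 + 2 \left(-10\right)\right) + 9536} = \frac{1}{\frac{1}{9} \left(-10\right) \left(1 - 20\right) + 9536} = \frac{1}{\frac{1}{9} \left(-10\right) \left(-19\right) + 9536} = \frac{1}{\frac{190}{9} + 9536} = \frac{1}{\frac{86014}{9}} = \frac{9}{86014}$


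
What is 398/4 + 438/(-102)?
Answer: 3237/34 ≈ 95.206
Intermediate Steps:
398/4 + 438/(-102) = 398*(1/4) + 438*(-1/102) = 199/2 - 73/17 = 3237/34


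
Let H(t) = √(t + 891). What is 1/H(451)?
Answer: √1342/1342 ≈ 0.027298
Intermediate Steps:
H(t) = √(891 + t)
1/H(451) = 1/(√(891 + 451)) = 1/(√1342) = √1342/1342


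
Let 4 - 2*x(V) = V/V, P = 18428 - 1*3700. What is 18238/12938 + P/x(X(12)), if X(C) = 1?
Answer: 190578221/19407 ≈ 9820.1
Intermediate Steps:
P = 14728 (P = 18428 - 3700 = 14728)
x(V) = 3/2 (x(V) = 2 - V/(2*V) = 2 - ½*1 = 2 - ½ = 3/2)
18238/12938 + P/x(X(12)) = 18238/12938 + 14728/(3/2) = 18238*(1/12938) + 14728*(⅔) = 9119/6469 + 29456/3 = 190578221/19407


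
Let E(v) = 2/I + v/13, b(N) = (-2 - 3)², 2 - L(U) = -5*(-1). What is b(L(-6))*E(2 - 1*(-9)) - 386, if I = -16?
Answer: -38269/104 ≈ -367.97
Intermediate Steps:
L(U) = -3 (L(U) = 2 - (-5)*(-1) = 2 - 1*5 = 2 - 5 = -3)
b(N) = 25 (b(N) = (-5)² = 25)
E(v) = -⅛ + v/13 (E(v) = 2/(-16) + v/13 = 2*(-1/16) + v*(1/13) = -⅛ + v/13)
b(L(-6))*E(2 - 1*(-9)) - 386 = 25*(-⅛ + (2 - 1*(-9))/13) - 386 = 25*(-⅛ + (2 + 9)/13) - 386 = 25*(-⅛ + (1/13)*11) - 386 = 25*(-⅛ + 11/13) - 386 = 25*(75/104) - 386 = 1875/104 - 386 = -38269/104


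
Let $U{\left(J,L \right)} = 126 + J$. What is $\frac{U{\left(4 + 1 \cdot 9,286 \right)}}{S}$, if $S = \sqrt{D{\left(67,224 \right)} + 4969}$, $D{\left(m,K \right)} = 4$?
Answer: $\frac{139 \sqrt{4973}}{4973} \approx 1.9711$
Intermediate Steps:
$S = \sqrt{4973}$ ($S = \sqrt{4 + 4969} = \sqrt{4973} \approx 70.52$)
$\frac{U{\left(4 + 1 \cdot 9,286 \right)}}{S} = \frac{126 + \left(4 + 1 \cdot 9\right)}{\sqrt{4973}} = \left(126 + \left(4 + 9\right)\right) \frac{\sqrt{4973}}{4973} = \left(126 + 13\right) \frac{\sqrt{4973}}{4973} = 139 \frac{\sqrt{4973}}{4973} = \frac{139 \sqrt{4973}}{4973}$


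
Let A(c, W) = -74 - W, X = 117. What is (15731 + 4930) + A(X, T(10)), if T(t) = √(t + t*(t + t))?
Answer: 20587 - √210 ≈ 20573.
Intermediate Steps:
T(t) = √(t + 2*t²) (T(t) = √(t + t*(2*t)) = √(t + 2*t²))
(15731 + 4930) + A(X, T(10)) = (15731 + 4930) + (-74 - √(10*(1 + 2*10))) = 20661 + (-74 - √(10*(1 + 20))) = 20661 + (-74 - √(10*21)) = 20661 + (-74 - √210) = 20587 - √210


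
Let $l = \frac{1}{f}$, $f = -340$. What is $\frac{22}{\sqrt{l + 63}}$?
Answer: $\frac{44 \sqrt{1820615}}{21419} \approx 2.7718$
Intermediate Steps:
$l = - \frac{1}{340}$ ($l = \frac{1}{-340} = - \frac{1}{340} \approx -0.0029412$)
$\frac{22}{\sqrt{l + 63}} = \frac{22}{\sqrt{- \frac{1}{340} + 63}} = \frac{22}{\sqrt{\frac{21419}{340}}} = \frac{22}{\frac{1}{170} \sqrt{1820615}} = 22 \frac{2 \sqrt{1820615}}{21419} = \frac{44 \sqrt{1820615}}{21419}$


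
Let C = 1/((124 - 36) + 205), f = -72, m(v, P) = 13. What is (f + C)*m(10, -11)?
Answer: -274235/293 ≈ -935.96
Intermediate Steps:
C = 1/293 (C = 1/(88 + 205) = 1/293 ≈ 0.0034130)
(f + C)*m(10, -11) = (-72 + 1/293)*13 = -21095/293*13 = -274235/293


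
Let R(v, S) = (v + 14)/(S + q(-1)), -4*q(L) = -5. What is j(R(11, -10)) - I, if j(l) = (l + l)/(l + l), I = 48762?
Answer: -48761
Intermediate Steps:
q(L) = 5/4 (q(L) = -¼*(-5) = 5/4)
R(v, S) = (14 + v)/(5/4 + S) (R(v, S) = (v + 14)/(S + 5/4) = (14 + v)/(5/4 + S))
j(l) = 1 (j(l) = (2*l)/((2*l)) = (2*l)*(1/(2*l)) = 1)
j(R(11, -10)) - I = 1 - 1*48762 = 1 - 48762 = -48761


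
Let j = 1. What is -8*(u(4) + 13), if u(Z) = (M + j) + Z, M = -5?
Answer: -104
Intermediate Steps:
u(Z) = -4 + Z (u(Z) = (-5 + 1) + Z = -4 + Z)
-8*(u(4) + 13) = -8*((-4 + 4) + 13) = -8*(0 + 13) = -8*13 = -104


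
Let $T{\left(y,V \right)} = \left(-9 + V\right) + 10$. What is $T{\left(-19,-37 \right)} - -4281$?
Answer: $4245$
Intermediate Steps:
$T{\left(y,V \right)} = 1 + V$
$T{\left(-19,-37 \right)} - -4281 = \left(1 - 37\right) - -4281 = -36 + 4281 = 4245$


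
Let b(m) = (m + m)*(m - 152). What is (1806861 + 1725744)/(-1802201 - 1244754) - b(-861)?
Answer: -1063013835447/609391 ≈ -1.7444e+6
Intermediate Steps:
b(m) = 2*m*(-152 + m) (b(m) = (2*m)*(-152 + m) = 2*m*(-152 + m))
(1806861 + 1725744)/(-1802201 - 1244754) - b(-861) = (1806861 + 1725744)/(-1802201 - 1244754) - 2*(-861)*(-152 - 861) = 3532605/(-3046955) - 2*(-861)*(-1013) = 3532605*(-1/3046955) - 1*1744386 = -706521/609391 - 1744386 = -1063013835447/609391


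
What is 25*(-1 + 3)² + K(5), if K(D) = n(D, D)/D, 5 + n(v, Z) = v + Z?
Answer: 101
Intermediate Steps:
n(v, Z) = -5 + Z + v (n(v, Z) = -5 + (v + Z) = -5 + (Z + v) = -5 + Z + v)
K(D) = (-5 + 2*D)/D (K(D) = (-5 + D + D)/D = (-5 + 2*D)/D)
25*(-1 + 3)² + K(5) = 25*(-1 + 3)² + (2 - 5/5) = 25*2² + (2 - 5*⅕) = 25*4 + (2 - 1) = 100 + 1 = 101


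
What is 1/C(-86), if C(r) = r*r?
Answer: 1/7396 ≈ 0.00013521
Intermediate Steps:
C(r) = r²
1/C(-86) = 1/((-86)²) = 1/7396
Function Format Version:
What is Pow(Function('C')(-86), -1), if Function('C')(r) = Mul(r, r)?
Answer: Rational(1, 7396) ≈ 0.00013521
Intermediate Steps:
Function('C')(r) = Pow(r, 2)
Pow(Function('C')(-86), -1) = Pow(Pow(-86, 2), -1) = Pow(7396, -1) = Rational(1, 7396)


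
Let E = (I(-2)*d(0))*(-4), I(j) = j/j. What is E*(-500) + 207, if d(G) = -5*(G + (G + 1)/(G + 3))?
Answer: -9379/3 ≈ -3126.3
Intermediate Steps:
I(j) = 1
d(G) = -5*G - 5*(1 + G)/(3 + G) (d(G) = -5*(G + (1 + G)/(3 + G)) = -5*G - 5*(1 + G)/(3 + G))
E = 20/3 (E = (1*(5*(-1 - 1*0² - 4*0)/(3 + 0)))*(-4) = (1*(5*(-1 - 1*0 + 0)/3))*(-4) = (1*(5*(⅓)*(-1 + 0 + 0)))*(-4) = (1*(5*(⅓)*(-1)))*(-4) = (1*(-5/3))*(-4) = -5/3*(-4) = 20/3 ≈ 6.6667)
E*(-500) + 207 = (20/3)*(-500) + 207 = -10000/3 + 207 = -9379/3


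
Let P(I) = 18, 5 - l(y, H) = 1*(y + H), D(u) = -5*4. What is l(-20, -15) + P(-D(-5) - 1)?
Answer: 58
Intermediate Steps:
D(u) = -20
l(y, H) = 5 - H - y (l(y, H) = 5 - (y + H) = 5 - (H + y) = 5 + (-H - y) = 5 - H - y)
l(-20, -15) + P(-D(-5) - 1) = (5 - 1*(-15) - 1*(-20)) + 18 = (5 + 15 + 20) + 18 = 40 + 18 = 58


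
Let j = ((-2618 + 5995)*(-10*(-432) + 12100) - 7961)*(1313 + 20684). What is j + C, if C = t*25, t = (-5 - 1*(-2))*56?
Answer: 1219566006663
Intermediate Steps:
t = -168 (t = (-5 + 2)*56 = -3*56 = -168)
j = 1219566010863 (j = (3377*(4320 + 12100) - 7961)*21997 = (3377*16420 - 7961)*21997 = (55450340 - 7961)*21997 = 55442379*21997 = 1219566010863)
C = -4200 (C = -168*25 = -4200)
j + C = 1219566010863 - 4200 = 1219566006663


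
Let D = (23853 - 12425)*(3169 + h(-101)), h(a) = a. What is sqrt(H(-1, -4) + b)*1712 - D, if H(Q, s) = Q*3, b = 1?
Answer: -35061104 + 1712*I*sqrt(2) ≈ -3.5061e+7 + 2421.1*I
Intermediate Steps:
H(Q, s) = 3*Q
D = 35061104 (D = (23853 - 12425)*(3169 - 101) = 11428*3068 = 35061104)
sqrt(H(-1, -4) + b)*1712 - D = sqrt(3*(-1) + 1)*1712 - 1*35061104 = sqrt(-3 + 1)*1712 - 35061104 = sqrt(-2)*1712 - 35061104 = (I*sqrt(2))*1712 - 35061104 = 1712*I*sqrt(2) - 35061104 = -35061104 + 1712*I*sqrt(2)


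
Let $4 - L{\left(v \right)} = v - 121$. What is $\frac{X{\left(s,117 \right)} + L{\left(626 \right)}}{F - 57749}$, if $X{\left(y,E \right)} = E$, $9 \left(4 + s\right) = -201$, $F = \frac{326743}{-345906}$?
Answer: $\frac{132827904}{19976052337} \approx 0.0066494$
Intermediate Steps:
$F = - \frac{326743}{345906}$ ($F = 326743 \left(- \frac{1}{345906}\right) = - \frac{326743}{345906} \approx -0.9446$)
$s = - \frac{79}{3}$ ($s = -4 + \frac{1}{9} \left(-201\right) = -4 - \frac{67}{3} = - \frac{79}{3} \approx -26.333$)
$L{\left(v \right)} = 125 - v$ ($L{\left(v \right)} = 4 - \left(v - 121\right) = 4 - \left(-121 + v\right) = 125 - v$)
$\frac{X{\left(s,117 \right)} + L{\left(626 \right)}}{F - 57749} = \frac{117 + \left(125 - 626\right)}{- \frac{326743}{345906} - 57749} = \frac{117 + \left(125 - 626\right)}{- \frac{19976052337}{345906}} = \left(117 - 501\right) \left(- \frac{345906}{19976052337}\right) = \left(-384\right) \left(- \frac{345906}{19976052337}\right) = \frac{132827904}{19976052337}$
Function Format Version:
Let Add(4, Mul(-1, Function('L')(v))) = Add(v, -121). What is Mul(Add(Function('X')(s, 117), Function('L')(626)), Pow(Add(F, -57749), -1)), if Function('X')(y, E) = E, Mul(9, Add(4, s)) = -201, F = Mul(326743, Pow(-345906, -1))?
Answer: Rational(132827904, 19976052337) ≈ 0.0066494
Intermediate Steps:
F = Rational(-326743, 345906) (F = Mul(326743, Rational(-1, 345906)) = Rational(-326743, 345906) ≈ -0.94460)
s = Rational(-79, 3) (s = Add(-4, Mul(Rational(1, 9), -201)) = Add(-4, Rational(-67, 3)) = Rational(-79, 3) ≈ -26.333)
Function('L')(v) = Add(125, Mul(-1, v)) (Function('L')(v) = Add(4, Mul(-1, Add(v, -121))) = Add(4, Mul(-1, Add(-121, v))) = Add(4, Add(121, Mul(-1, v))) = Add(125, Mul(-1, v)))
Mul(Add(Function('X')(s, 117), Function('L')(626)), Pow(Add(F, -57749), -1)) = Mul(Add(117, Add(125, Mul(-1, 626))), Pow(Add(Rational(-326743, 345906), -57749), -1)) = Mul(Add(117, Add(125, -626)), Pow(Rational(-19976052337, 345906), -1)) = Mul(Add(117, -501), Rational(-345906, 19976052337)) = Mul(-384, Rational(-345906, 19976052337)) = Rational(132827904, 19976052337)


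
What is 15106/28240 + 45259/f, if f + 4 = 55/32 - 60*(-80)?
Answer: 21609415991/2167801240 ≈ 9.9684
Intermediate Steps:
f = 153527/32 (f = -4 + (55/32 - 60*(-80)) = -4 + (55*(1/32) + 4800) = -4 + (55/32 + 4800) = -4 + 153655/32 = 153527/32 ≈ 4797.7)
15106/28240 + 45259/f = 15106/28240 + 45259/(153527/32) = 15106*(1/28240) + 45259*(32/153527) = 7553/14120 + 1448288/153527 = 21609415991/2167801240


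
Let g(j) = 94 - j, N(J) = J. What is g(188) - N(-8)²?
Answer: -158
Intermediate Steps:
g(188) - N(-8)² = (94 - 1*188) - 1*(-8)² = (94 - 188) - 1*64 = -94 - 64 = -158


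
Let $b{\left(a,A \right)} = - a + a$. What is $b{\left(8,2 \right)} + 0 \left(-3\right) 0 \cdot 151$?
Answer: $0$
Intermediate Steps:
$b{\left(a,A \right)} = 0$
$b{\left(8,2 \right)} + 0 \left(-3\right) 0 \cdot 151 = 0 + 0 \left(-3\right) 0 \cdot 151 = 0 + 0 \cdot 0 \cdot 151 = 0 + 0 \cdot 151 = 0 + 0 = 0$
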